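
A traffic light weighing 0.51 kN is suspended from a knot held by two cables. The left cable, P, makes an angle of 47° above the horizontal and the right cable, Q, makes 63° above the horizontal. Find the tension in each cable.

T_P = 0.2464 kN, T_Q = 0.3701 kN

ΣF_x = 0: −T_P·cos47° + T_Q·cos63° = 0 → T_Q = 1.50223·T_P.
ΣF_y = 0: T_P·sin47° + T_Q·sin63° = 0.51.
Substitute: T_P·(0.731354 + 1.50223·0.891007) = 0.51 → T_P = 0.246394 ≈ 0.2464 kN.
Then T_Q = 1.50223 × 0.246394 = 0.3701 kN.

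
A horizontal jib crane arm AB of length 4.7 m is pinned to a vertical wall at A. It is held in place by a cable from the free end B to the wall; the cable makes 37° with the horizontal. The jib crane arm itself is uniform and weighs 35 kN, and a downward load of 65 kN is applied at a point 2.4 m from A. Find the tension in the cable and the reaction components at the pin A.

T = 84.23 kN, A_x = 67.27 kN, A_y = 49.31 kN

ΣM about A: T·sin37°·4.7 − 35·2.35 − 65·2.4 = 0 → T = 238.25/(4.7·0.601815) = 84.231 ≈ 84.23 kN.
ΣF_x = 0: A_x − T·cos37° = 0 → A_x = 84.231 × 0.798636 = 67.27 kN.
ΣF_y = 0: A_y + T·sin37° − 35 − 65 = 0 → A_y = 100 − 84.231 × 0.601815 = 49.31 kN.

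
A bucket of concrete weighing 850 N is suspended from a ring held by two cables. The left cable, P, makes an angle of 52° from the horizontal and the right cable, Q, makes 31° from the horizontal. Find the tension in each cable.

T_P = 734.1 N, T_Q = 527.2 N

ΣF_x = 0: −T_P·cos52° + T_Q·cos31° = 0 → T_Q = 0.718251·T_P.
ΣF_y = 0: T_P·sin52° + T_Q·sin31° = 850.
Substitute: T_P·(0.788011 + 0.718251·0.515038) = 850 → T_P = 734.064 ≈ 734.1 N.
Then T_Q = 0.718251 × 734.064 = 527.2 N.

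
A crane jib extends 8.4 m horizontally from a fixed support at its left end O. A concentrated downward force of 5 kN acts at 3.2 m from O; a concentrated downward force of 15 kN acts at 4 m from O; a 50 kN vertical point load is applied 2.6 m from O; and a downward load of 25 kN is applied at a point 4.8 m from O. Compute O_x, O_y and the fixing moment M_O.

ΣF_x = 0: O_x = 0.
ΣF_y = 0: O_y − 5 − 15 − 50 − 25 = 0 → O_y = 95.00 kN.
ΣM about O: M_O − 5·3.2 − 15·4 − 50·2.6 − 25·4.8 = 0 → M_O = 326.0 kN·m.

O_x = 0, O_y = 95.00 kN, M_O = 326.0 kN·m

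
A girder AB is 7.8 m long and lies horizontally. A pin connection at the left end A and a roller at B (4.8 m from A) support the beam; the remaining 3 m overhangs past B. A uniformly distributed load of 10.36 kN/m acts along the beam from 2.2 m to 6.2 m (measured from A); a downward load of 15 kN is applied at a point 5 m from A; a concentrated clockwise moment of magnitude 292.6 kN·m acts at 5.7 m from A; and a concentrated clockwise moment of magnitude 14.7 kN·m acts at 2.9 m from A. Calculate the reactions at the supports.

A_x = 0, A_y = -59.47 kN, B_y = 115.9 kN

Resultant of the distributed load: 10.36 × 4 = 41.44 kN at 4.2 m from A.
Moments about A: B_y·4.8 − (10.36·4)·4.2 − 15·5 − 292.6 − 14.7 = 0 → B_y = 556.348/4.8 = 115.906 ≈ 115.9 kN.
ΣF_y = 0: A_y + 115.906 − 10.36·4 − 15 = 0 → A_y = -59.47 kN.
ΣF_x = 0: no horizontal applied forces, so A_x = 0.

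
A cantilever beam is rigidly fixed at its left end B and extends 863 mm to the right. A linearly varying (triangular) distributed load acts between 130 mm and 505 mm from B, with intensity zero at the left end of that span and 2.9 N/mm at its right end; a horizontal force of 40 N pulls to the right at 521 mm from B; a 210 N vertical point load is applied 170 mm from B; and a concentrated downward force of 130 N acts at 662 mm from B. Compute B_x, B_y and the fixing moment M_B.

Resultant of the triangular load: ½ × 2.9 × 375 = 543.75 N, acting at 380 mm from B (one-third of the span from the peak).
ΣF_x = 0: B_x + 40 = 0 → B_x = -40.00 N.
ΣF_y = 0: B_y − ½·2.9·375 − 210 − 130 = 0 → B_y = 883.8 N.
ΣM about B: M_B − (½·2.9·375)·380 − 210·170 − 130·662 = 0 → M_B = 328400 N·mm.

B_x = -40.00 N, B_y = 883.8 N, M_B = 328400 N·mm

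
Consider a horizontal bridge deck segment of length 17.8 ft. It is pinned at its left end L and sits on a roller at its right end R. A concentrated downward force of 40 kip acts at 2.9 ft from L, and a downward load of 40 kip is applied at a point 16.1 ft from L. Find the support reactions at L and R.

L_x = 0, L_y = 37.30 kip, R_y = 42.70 kip

Moments about L: R_y·17.8 − 40·2.9 − 40·16.1 = 0 → R_y = 760/17.8 = 42.6966 ≈ 42.70 kip.
ΣF_y = 0: L_y + 42.6966 − 40 − 40 = 0 → L_y = 37.30 kip.
ΣF_x = 0: no horizontal applied forces, so L_x = 0.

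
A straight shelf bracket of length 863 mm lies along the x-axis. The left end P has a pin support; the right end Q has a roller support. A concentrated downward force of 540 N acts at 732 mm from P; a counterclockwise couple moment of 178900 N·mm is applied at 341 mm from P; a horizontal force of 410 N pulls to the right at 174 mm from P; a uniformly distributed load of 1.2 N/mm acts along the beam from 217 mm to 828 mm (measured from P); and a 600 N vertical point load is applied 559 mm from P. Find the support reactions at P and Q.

P_x = -410.0 N, P_y = 789.9 N, Q_y = 1083 N

Resultant of the distributed load: 1.2 × 611 = 733.2 N at 522.5 mm from P.
Taking moments about P: Q_y·863 − 540·732 + 178900 − (1.2·611)·522.5 − 600·559 = 0 → Q_y = 934877/863 = 1083.29 ≈ 1083 N.
ΣF_y = 0: P_y + 1083.29 − 540 − 1.2·611 − 600 = 0 → P_y = 789.9 N.
ΣF_x = 0: P_x + 410 = 0 → P_x = -410.0 N.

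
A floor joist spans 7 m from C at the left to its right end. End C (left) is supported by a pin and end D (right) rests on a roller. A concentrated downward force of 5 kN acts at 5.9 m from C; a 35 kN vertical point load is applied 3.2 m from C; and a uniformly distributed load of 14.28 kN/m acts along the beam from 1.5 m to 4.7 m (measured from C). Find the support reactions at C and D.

Resultant of the distributed load: 14.28 × 3.2 = 45.696 kN at 3.1 m from C.
Moments about C: D_y·7 − 5·5.9 − 35·3.2 − (14.28·3.2)·3.1 = 0 → D_y = 283.1576/7 = 40.4511 ≈ 40.45 kN.
ΣF_y = 0: C_y + 40.4511 − 5 − 35 − 14.28·3.2 = 0 → C_y = 45.24 kN.
ΣF_x = 0: no horizontal applied forces, so C_x = 0.

C_x = 0, C_y = 45.24 kN, D_y = 40.45 kN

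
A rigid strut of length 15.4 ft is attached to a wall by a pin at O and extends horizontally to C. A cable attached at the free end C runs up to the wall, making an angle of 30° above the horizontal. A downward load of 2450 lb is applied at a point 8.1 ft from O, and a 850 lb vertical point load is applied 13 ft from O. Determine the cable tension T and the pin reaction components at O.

ΣM about O: T·sin30°·15.4 − 2450·8.1 − 850·13 = 0 → T = 30895/(15.4·0.5) = 4012.34 ≈ 4012 lb.
ΣF_x = 0: O_x − T·cos30° = 0 → O_x = 4012.34 × 0.866025 = 3475 lb.
ΣF_y = 0: O_y + T·sin30° − 2450 − 850 = 0 → O_y = 3300 − 4012.34 × 0.5 = 1294 lb.

T = 4012 lb, O_x = 3475 lb, O_y = 1294 lb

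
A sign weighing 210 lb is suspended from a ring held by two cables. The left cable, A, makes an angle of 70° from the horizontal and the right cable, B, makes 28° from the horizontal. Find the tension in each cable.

ΣF_x = 0: −T_A·cos70° + T_B·cos28° = 0 → T_B = 0.387362·T_A.
ΣF_y = 0: T_A·sin70° + T_B·sin28° = 210.
Substitute: T_A·(0.939693 + 0.387362·0.469472) = 210 → T_A = 187.241 ≈ 187.2 lb.
Then T_B = 0.387362 × 187.241 = 72.53 lb.

T_A = 187.2 lb, T_B = 72.53 lb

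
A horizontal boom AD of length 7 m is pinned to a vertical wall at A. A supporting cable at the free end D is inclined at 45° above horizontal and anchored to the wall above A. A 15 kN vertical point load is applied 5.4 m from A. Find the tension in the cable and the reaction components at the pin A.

ΣM about A: T·sin45°·7 − 15·5.4 = 0 → T = 81/(7·0.707107) = 16.3645 ≈ 16.36 kN.
ΣF_x = 0: A_x − T·cos45° = 0 → A_x = 16.3645 × 0.707107 = 11.57 kN.
ΣF_y = 0: A_y + T·sin45° − 15 = 0 → A_y = 15 − 16.3645 × 0.707107 = 3.429 kN.

T = 16.36 kN, A_x = 11.57 kN, A_y = 3.429 kN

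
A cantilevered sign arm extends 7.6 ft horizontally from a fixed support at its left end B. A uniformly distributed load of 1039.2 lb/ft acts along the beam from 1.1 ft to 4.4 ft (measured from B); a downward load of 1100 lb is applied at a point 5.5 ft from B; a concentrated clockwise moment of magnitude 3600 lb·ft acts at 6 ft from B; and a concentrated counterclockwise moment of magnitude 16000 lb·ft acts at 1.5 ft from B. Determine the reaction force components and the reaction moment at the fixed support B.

Resultant of the distributed load: 1039.2 × 3.3 = 3429.36 lb at 2.75 ft from B.
ΣF_x = 0: B_x = 0.
ΣF_y = 0: B_y − 1039.2·3.3 − 1100 = 0 → B_y = 4529 lb.
ΣM about B: M_B − (1039.2·3.3)·2.75 − 1100·5.5 − 3600 + 16000 = 0 → M_B = 3081 lb·ft.

B_x = 0, B_y = 4529 lb, M_B = 3081 lb·ft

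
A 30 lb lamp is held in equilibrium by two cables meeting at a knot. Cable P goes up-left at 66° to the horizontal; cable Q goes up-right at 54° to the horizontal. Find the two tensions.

ΣF_x = 0: −T_P·cos66° + T_Q·cos54° = 0 → T_Q = 0.691982·T_P.
ΣF_y = 0: T_P·sin66° + T_Q·sin54° = 30.
Substitute: T_P·(0.913545 + 0.691982·0.809017) = 30 → T_P = 20.3615 ≈ 20.36 lb.
Then T_Q = 0.691982 × 20.3615 = 14.09 lb.

T_P = 20.36 lb, T_Q = 14.09 lb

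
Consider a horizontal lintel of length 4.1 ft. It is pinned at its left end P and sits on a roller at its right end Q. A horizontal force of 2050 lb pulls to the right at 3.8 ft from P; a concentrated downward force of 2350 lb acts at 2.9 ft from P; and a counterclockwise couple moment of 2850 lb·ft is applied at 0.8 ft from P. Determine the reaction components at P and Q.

Taking moments about P: Q_y·4.1 − 2350·2.9 + 2850 = 0 → Q_y = 3965/4.1 = 967.073 ≈ 967.1 lb.
ΣF_y = 0: P_y + 967.073 − 2350 = 0 → P_y = 1383 lb.
ΣF_x = 0: P_x + 2050 = 0 → P_x = -2050 lb.

P_x = -2050 lb, P_y = 1383 lb, Q_y = 967.1 lb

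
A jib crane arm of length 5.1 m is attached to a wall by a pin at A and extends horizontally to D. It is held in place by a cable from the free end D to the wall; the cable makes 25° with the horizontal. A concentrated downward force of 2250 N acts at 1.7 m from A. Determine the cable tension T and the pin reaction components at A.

T = 1775 N, A_x = 1608 N, A_y = 1500 N

ΣM about A: T·sin25°·5.1 − 2250·1.7 = 0 → T = 3825/(5.1·0.422618) = 1774.65 ≈ 1775 N.
ΣF_x = 0: A_x − T·cos25° = 0 → A_x = 1774.65 × 0.906308 = 1608 N.
ΣF_y = 0: A_y + T·sin25° − 2250 = 0 → A_y = 2250 − 1774.65 × 0.422618 = 1500 N.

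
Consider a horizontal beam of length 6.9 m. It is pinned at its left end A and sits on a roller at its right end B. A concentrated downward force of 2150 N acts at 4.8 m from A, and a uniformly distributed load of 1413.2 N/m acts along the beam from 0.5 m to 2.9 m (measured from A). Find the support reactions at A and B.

Resultant of the distributed load: 1413.2 × 2.4 = 3391.68 N at 1.7 m from A.
Moments about A: B_y·6.9 − 2150·4.8 − (1413.2·2.4)·1.7 = 0 → B_y = 16085.856/6.9 = 2331.28 ≈ 2331 N.
ΣF_y = 0: A_y + 2331.28 − 2150 − 1413.2·2.4 = 0 → A_y = 3210 N.
ΣF_x = 0: no horizontal applied forces, so A_x = 0.

A_x = 0, A_y = 3210 N, B_y = 2331 N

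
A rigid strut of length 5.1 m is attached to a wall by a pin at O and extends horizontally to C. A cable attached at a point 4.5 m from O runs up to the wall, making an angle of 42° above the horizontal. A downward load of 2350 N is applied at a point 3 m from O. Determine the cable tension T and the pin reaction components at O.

ΣM about O: T·sin42°·4.5 − 2350·3 = 0 → T = 7050/(4.5·0.669131) = 2341.35 ≈ 2341 N.
ΣF_x = 0: O_x − T·cos42° = 0 → O_x = 2341.35 × 0.743145 = 1740 N.
ΣF_y = 0: O_y + T·sin42° − 2350 = 0 → O_y = 2350 − 2341.35 × 0.669131 = 783.3 N.

T = 2341 N, O_x = 1740 N, O_y = 783.3 N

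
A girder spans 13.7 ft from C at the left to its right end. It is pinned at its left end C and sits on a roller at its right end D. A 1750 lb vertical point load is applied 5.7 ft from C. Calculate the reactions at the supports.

Taking moments about C: D_y·13.7 − 1750·5.7 = 0 → D_y = 9975/13.7 = 728.102 ≈ 728.1 lb.
ΣF_y = 0: C_y + 728.102 − 1750 = 0 → C_y = 1022 lb.
ΣF_x = 0: no horizontal applied forces, so C_x = 0.

C_x = 0, C_y = 1022 lb, D_y = 728.1 lb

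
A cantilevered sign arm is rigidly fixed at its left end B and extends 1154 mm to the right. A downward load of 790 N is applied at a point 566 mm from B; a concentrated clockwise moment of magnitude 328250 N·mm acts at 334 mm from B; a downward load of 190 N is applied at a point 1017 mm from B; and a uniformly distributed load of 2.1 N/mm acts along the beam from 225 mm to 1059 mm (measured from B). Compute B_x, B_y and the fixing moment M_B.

Resultant of the distributed load: 2.1 × 834 = 1751.4 N at 642 mm from B.
ΣF_x = 0: B_x = 0.
ΣF_y = 0: B_y − 790 − 190 − 2.1·834 = 0 → B_y = 2731 N.
ΣM about B: M_B − 790·566 − 328250 − 190·1017 − (2.1·834)·642 = 0 → M_B = 2093000 N·mm.

B_x = 0, B_y = 2731 N, M_B = 2093000 N·mm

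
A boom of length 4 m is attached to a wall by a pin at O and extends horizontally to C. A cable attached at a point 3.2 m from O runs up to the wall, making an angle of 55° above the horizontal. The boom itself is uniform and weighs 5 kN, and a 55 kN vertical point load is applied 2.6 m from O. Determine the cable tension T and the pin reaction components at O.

ΣM about O: T·sin55°·3.2 − 5·2 − 55·2.6 = 0 → T = 153/(3.2·0.819152) = 58.3683 ≈ 58.37 kN.
ΣF_x = 0: O_x − T·cos55° = 0 → O_x = 58.3683 × 0.573576 = 33.48 kN.
ΣF_y = 0: O_y + T·sin55° − 5 − 55 = 0 → O_y = 60 − 58.3683 × 0.819152 = 12.19 kN.

T = 58.37 kN, O_x = 33.48 kN, O_y = 12.19 kN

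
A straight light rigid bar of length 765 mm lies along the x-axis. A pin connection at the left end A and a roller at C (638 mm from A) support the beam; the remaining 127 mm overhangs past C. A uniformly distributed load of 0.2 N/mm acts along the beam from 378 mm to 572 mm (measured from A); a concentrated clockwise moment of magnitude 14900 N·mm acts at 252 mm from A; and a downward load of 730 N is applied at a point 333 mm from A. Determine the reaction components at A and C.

A_x = 0, A_y = 335.5 N, C_y = 433.3 N

Resultant of the distributed load: 0.2 × 194 = 38.8 N at 475 mm from A.
Taking moments about A: C_y·638 − (0.2·194)·475 − 14900 − 730·333 = 0 → C_y = 276420/638 = 433.26 ≈ 433.3 N.
ΣF_y = 0: A_y + 433.26 − 0.2·194 − 730 = 0 → A_y = 335.5 N.
ΣF_x = 0: no horizontal applied forces, so A_x = 0.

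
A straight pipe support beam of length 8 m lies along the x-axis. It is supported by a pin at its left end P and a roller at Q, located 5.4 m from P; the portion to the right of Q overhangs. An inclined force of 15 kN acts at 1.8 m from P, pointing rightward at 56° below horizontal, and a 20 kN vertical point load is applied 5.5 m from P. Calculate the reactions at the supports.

P_x = -8.388 kN, P_y = 7.920 kN, Q_y = 24.52 kN

ΣM about P: Q_y·5.4 − 15·sin56°·1.8 − 20·5.5 = 0 → Q_y = 132.384/5.4 = 24.5156 ≈ 24.52 kN.
ΣF_y = 0: P_y + 24.5156 − 15·sin56° − 20 = 0 → P_y = 7.920 kN.
ΣF_x = 0: P_x + 15·cos56° = 0 → P_x = -8.388 kN.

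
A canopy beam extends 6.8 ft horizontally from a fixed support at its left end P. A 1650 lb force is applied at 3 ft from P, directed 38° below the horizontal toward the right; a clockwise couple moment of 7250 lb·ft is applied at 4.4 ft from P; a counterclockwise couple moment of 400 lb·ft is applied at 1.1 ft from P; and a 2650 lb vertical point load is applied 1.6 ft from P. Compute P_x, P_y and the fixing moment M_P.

P_x = -1300 lb, P_y = 3666 lb, M_P = 14140 lb·ft

ΣF_x = 0: P_x + 1650·cos38° = 0 → P_x = -1300 lb.
ΣF_y = 0: P_y − 1650·sin38° − 2650 = 0 → P_y = 3666 lb.
ΣM about P: M_P − 1650·sin38°·3 − 7250 + 400 − 2650·1.6 = 0 → M_P = 14140 lb·ft.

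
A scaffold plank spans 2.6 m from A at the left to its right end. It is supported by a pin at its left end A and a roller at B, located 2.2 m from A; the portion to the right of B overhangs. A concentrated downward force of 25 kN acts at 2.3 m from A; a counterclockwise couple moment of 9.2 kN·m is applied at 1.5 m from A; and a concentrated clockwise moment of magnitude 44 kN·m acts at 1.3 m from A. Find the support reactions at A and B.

A_x = 0, A_y = -16.95 kN, B_y = 41.95 kN

Taking moments about A: B_y·2.2 − 25·2.3 + 9.2 − 44 = 0 → B_y = 92.3/2.2 = 41.9545 ≈ 41.95 kN.
ΣF_y = 0: A_y + 41.9545 − 25 = 0 → A_y = -16.95 kN.
ΣF_x = 0: no horizontal applied forces, so A_x = 0.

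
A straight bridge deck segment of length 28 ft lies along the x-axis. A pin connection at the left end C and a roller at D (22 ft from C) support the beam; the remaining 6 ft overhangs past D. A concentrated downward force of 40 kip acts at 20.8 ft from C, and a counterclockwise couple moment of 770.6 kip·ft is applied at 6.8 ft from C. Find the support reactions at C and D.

Taking moments about C: D_y·22 − 40·20.8 + 770.6 = 0 → D_y = 61.4/22 = 2.79091 ≈ 2.791 kip.
ΣF_y = 0: C_y + 2.79091 − 40 = 0 → C_y = 37.21 kip.
ΣF_x = 0: no horizontal applied forces, so C_x = 0.

C_x = 0, C_y = 37.21 kip, D_y = 2.791 kip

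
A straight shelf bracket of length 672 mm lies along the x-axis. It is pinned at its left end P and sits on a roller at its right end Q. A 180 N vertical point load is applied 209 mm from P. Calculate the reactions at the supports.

Taking moments about P: Q_y·672 − 180·209 = 0 → Q_y = 37620/672 = 55.9821 ≈ 55.98 N.
ΣF_y = 0: P_y + 55.9821 − 180 = 0 → P_y = 124.0 N.
ΣF_x = 0: no horizontal applied forces, so P_x = 0.

P_x = 0, P_y = 124.0 N, Q_y = 55.98 N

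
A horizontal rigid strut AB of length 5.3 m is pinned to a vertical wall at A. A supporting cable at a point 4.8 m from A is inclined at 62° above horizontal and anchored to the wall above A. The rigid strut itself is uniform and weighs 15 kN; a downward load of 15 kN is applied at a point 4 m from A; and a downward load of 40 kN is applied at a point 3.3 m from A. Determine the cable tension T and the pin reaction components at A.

T = 54.68 kN, A_x = 25.67 kN, A_y = 21.72 kN

ΣM about A: T·sin62°·4.8 − 15·2.65 − 15·4 − 40·3.3 = 0 → T = 231.75/(4.8·0.882948) = 54.6819 ≈ 54.68 kN.
ΣF_x = 0: A_x − T·cos62° = 0 → A_x = 54.6819 × 0.469472 = 25.67 kN.
ΣF_y = 0: A_y + T·sin62° − 15 − 15 − 40 = 0 → A_y = 70 − 54.6819 × 0.882948 = 21.72 kN.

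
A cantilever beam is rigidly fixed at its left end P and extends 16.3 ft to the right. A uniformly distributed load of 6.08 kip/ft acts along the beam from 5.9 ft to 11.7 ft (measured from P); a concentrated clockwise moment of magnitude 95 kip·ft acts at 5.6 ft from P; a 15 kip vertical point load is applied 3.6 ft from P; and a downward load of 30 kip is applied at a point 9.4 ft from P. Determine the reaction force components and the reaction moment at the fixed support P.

Resultant of the distributed load: 6.08 × 5.8 = 35.264 kip at 8.8 ft from P.
ΣF_x = 0: P_x = 0.
ΣF_y = 0: P_y − 6.08·5.8 − 15 − 30 = 0 → P_y = 80.26 kip.
ΣM about P: M_P − (6.08·5.8)·8.8 − 95 − 15·3.6 − 30·9.4 = 0 → M_P = 741.3 kip·ft.

P_x = 0, P_y = 80.26 kip, M_P = 741.3 kip·ft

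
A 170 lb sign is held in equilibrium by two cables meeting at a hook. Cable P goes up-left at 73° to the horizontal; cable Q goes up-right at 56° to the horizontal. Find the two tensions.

ΣF_x = 0: −T_P·cos73° + T_Q·cos56° = 0 → T_Q = 0.522846·T_P.
ΣF_y = 0: T_P·sin73° + T_Q·sin56° = 170.
Substitute: T_P·(0.956305 + 0.522846·0.829038) = 170 → T_P = 122.323 ≈ 122.3 lb.
Then T_Q = 0.522846 × 122.323 = 63.96 lb.

T_P = 122.3 lb, T_Q = 63.96 lb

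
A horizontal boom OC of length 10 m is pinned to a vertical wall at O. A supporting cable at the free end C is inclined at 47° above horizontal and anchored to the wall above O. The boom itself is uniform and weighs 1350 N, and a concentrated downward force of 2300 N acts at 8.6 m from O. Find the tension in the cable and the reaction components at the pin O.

ΣM about O: T·sin47°·10 − 1350·5 − 2300·8.6 = 0 → T = 26530/(10·0.731354) = 3627.52 ≈ 3628 N.
ΣF_x = 0: O_x − T·cos47° = 0 → O_x = 3627.52 × 0.681998 = 2474 N.
ΣF_y = 0: O_y + T·sin47° − 1350 − 2300 = 0 → O_y = 3650 − 3627.52 × 0.731354 = 997.0 N.

T = 3628 N, O_x = 2474 N, O_y = 997.0 N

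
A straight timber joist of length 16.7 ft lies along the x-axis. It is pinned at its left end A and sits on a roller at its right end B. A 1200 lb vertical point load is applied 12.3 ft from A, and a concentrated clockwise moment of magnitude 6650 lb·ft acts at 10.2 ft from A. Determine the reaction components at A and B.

A_x = 0, A_y = -82.04 lb, B_y = 1282 lb

Taking moments about A: B_y·16.7 − 1200·12.3 − 6650 = 0 → B_y = 21410/16.7 = 1282.04 ≈ 1282 lb.
ΣF_y = 0: A_y + 1282.04 − 1200 = 0 → A_y = -82.04 lb.
ΣF_x = 0: no horizontal applied forces, so A_x = 0.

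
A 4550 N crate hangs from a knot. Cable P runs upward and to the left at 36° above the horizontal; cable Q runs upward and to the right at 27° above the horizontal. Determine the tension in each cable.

T_P = 4550 N, T_Q = 4131 N

ΣF_x = 0: −T_P·cos36° + T_Q·cos27° = 0 → T_Q = 0.907981·T_P.
ΣF_y = 0: T_P·sin36° + T_Q·sin27° = 4550.
Substitute: T_P·(0.587785 + 0.907981·0.45399) = 4550 → T_P = 4550 N.
Then T_Q = 0.907981 × 4550 = 4131 N.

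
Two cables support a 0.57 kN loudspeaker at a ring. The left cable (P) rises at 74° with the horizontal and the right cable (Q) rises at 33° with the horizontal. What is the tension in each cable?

T_P = 0.4999 kN, T_Q = 0.1643 kN

ΣF_x = 0: −T_P·cos74° + T_Q·cos33° = 0 → T_Q = 0.32866·T_P.
ΣF_y = 0: T_P·sin74° + T_Q·sin33° = 0.57.
Substitute: T_P·(0.961262 + 0.32866·0.544639) = 0.57 → T_P = 0.499885 ≈ 0.4999 kN.
Then T_Q = 0.32866 × 0.499885 = 0.1643 kN.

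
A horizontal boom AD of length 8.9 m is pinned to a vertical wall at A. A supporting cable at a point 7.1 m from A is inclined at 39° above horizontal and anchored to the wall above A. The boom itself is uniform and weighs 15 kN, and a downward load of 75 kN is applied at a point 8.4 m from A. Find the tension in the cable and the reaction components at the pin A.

T = 155.9 kN, A_x = 121.2 kN, A_y = -8.134 kN

ΣM about A: T·sin39°·7.1 − 15·4.45 − 75·8.4 = 0 → T = 696.75/(7.1·0.62932) = 155.936 ≈ 155.9 kN.
ΣF_x = 0: A_x − T·cos39° = 0 → A_x = 155.936 × 0.777146 = 121.2 kN.
ΣF_y = 0: A_y + T·sin39° − 15 − 75 = 0 → A_y = 90 − 155.936 × 0.62932 = -8.134 kN.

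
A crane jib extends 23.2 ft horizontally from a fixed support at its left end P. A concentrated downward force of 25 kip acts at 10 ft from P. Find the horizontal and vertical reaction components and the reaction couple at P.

P_x = 0, P_y = 25.00 kip, M_P = 250.0 kip·ft

ΣF_x = 0: P_x = 0.
ΣF_y = 0: P_y − 25 = 0 → P_y = 25.00 kip.
ΣM about P: M_P − 25·10 = 0 → M_P = 250.0 kip·ft.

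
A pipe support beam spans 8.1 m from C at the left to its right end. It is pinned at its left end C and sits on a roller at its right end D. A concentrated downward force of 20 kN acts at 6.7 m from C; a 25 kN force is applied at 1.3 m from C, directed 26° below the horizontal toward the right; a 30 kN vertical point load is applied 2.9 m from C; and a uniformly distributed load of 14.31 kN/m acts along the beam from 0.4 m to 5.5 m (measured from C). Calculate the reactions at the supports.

Resultant of the distributed load: 14.31 × 5.1 = 72.981 kN at 2.95 m from C.
Taking moments about C: D_y·8.1 − 20·6.7 − 25·sin26°·1.3 − 30·2.9 − (14.31·5.1)·2.95 = 0 → D_y = 450.541/8.1 = 55.6223 ≈ 55.62 kN.
ΣF_y = 0: C_y + 55.6223 − 20 − 25·sin26° − 30 − 14.31·5.1 = 0 → C_y = 78.32 kN.
ΣF_x = 0: C_x + 25·cos26° = 0 → C_x = -22.47 kN.

C_x = -22.47 kN, C_y = 78.32 kN, D_y = 55.62 kN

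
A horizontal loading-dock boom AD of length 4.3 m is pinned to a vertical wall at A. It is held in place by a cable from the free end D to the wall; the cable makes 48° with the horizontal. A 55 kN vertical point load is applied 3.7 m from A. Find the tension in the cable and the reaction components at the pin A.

ΣM about A: T·sin48°·4.3 − 55·3.7 = 0 → T = 203.5/(4.3·0.743145) = 63.6828 ≈ 63.68 kN.
ΣF_x = 0: A_x − T·cos48° = 0 → A_x = 63.6828 × 0.669131 = 42.61 kN.
ΣF_y = 0: A_y + T·sin48° − 55 = 0 → A_y = 55 − 63.6828 × 0.743145 = 7.674 kN.

T = 63.68 kN, A_x = 42.61 kN, A_y = 7.674 kN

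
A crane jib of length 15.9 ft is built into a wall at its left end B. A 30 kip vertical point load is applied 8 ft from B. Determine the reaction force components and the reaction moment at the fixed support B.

B_x = 0, B_y = 30.00 kip, M_B = 240.0 kip·ft

ΣF_x = 0: B_x = 0.
ΣF_y = 0: B_y − 30 = 0 → B_y = 30.00 kip.
ΣM about B: M_B − 30·8 = 0 → M_B = 240.0 kip·ft.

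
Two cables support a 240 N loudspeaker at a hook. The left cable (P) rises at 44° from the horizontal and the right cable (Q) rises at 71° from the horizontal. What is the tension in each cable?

ΣF_x = 0: −T_P·cos44° + T_Q·cos71° = 0 → T_Q = 2.20949·T_P.
ΣF_y = 0: T_P·sin44° + T_Q·sin71° = 240.
Substitute: T_P·(0.694658 + 2.20949·0.945519) = 240 → T_P = 86.2139 ≈ 86.21 N.
Then T_Q = 2.20949 × 86.2139 = 190.5 N.

T_P = 86.21 N, T_Q = 190.5 N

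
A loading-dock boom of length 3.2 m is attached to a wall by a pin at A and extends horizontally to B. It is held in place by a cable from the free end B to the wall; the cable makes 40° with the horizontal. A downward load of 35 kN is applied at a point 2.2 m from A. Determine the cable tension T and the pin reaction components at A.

T = 37.43 kN, A_x = 28.68 kN, A_y = 10.94 kN

ΣM about A: T·sin40°·3.2 − 35·2.2 = 0 → T = 77/(3.2·0.642788) = 37.4346 ≈ 37.43 kN.
ΣF_x = 0: A_x − T·cos40° = 0 → A_x = 37.4346 × 0.766044 = 28.68 kN.
ΣF_y = 0: A_y + T·sin40° − 35 = 0 → A_y = 35 − 37.4346 × 0.642788 = 10.94 kN.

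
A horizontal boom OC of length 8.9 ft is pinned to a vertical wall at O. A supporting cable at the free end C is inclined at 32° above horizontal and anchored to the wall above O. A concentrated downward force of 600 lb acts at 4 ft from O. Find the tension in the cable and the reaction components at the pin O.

T = 508.9 lb, O_x = 431.6 lb, O_y = 330.3 lb

ΣM about O: T·sin32°·8.9 − 600·4 = 0 → T = 2400/(8.9·0.529919) = 508.876 ≈ 508.9 lb.
ΣF_x = 0: O_x − T·cos32° = 0 → O_x = 508.876 × 0.848048 = 431.6 lb.
ΣF_y = 0: O_y + T·sin32° − 600 = 0 → O_y = 600 − 508.876 × 0.529919 = 330.3 lb.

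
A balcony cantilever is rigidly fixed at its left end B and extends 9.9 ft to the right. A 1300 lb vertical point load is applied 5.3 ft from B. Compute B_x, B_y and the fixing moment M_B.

ΣF_x = 0: B_x = 0.
ΣF_y = 0: B_y − 1300 = 0 → B_y = 1300 lb.
ΣM about B: M_B − 1300·5.3 = 0 → M_B = 6890 lb·ft.

B_x = 0, B_y = 1300 lb, M_B = 6890 lb·ft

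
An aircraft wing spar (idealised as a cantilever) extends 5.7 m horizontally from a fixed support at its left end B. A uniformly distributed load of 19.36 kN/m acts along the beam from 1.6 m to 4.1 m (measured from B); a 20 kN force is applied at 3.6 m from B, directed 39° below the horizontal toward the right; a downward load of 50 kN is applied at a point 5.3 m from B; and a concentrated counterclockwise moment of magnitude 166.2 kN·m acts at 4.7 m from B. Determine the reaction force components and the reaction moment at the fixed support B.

B_x = -15.54 kN, B_y = 111.0 kN, M_B = 282.1 kN·m

Resultant of the distributed load: 19.36 × 2.5 = 48.4 kN at 2.85 m from B.
ΣF_x = 0: B_x + 20·cos39° = 0 → B_x = -15.54 kN.
ΣF_y = 0: B_y − 19.36·2.5 − 20·sin39° − 50 = 0 → B_y = 111.0 kN.
ΣM about B: M_B − (19.36·2.5)·2.85 − 20·sin39°·3.6 − 50·5.3 + 166.2 = 0 → M_B = 282.1 kN·m.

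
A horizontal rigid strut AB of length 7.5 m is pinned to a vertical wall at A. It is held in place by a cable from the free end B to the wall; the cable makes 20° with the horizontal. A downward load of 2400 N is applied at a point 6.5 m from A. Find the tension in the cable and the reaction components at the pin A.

T = 6082 N, A_x = 5715 N, A_y = 320.0 N

ΣM about A: T·sin20°·7.5 − 2400·6.5 = 0 → T = 15600/(7.5·0.34202) = 6081.52 ≈ 6082 N.
ΣF_x = 0: A_x − T·cos20° = 0 → A_x = 6081.52 × 0.939693 = 5715 N.
ΣF_y = 0: A_y + T·sin20° − 2400 = 0 → A_y = 2400 − 6081.52 × 0.34202 = 320.0 N.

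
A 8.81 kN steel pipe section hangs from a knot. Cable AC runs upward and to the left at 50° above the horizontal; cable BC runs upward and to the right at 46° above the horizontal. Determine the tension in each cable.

T_AC = 6.154 kN, T_BC = 5.694 kN

ΣF_x = 0: −T_AC·cos50° + T_BC·cos46° = 0 → T_BC = 0.925329·T_AC.
ΣF_y = 0: T_AC·sin50° + T_BC·sin46° = 8.81.
Substitute: T_AC·(0.766044 + 0.925329·0.71934) = 8.81 → T_AC = 6.15365 ≈ 6.154 kN.
Then T_BC = 0.925329 × 6.15365 = 5.694 kN.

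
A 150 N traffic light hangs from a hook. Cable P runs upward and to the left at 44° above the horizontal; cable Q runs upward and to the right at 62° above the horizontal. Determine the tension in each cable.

ΣF_x = 0: −T_P·cos44° + T_Q·cos62° = 0 → T_Q = 1.53223·T_P.
ΣF_y = 0: T_P·sin44° + T_Q·sin62° = 150.
Substitute: T_P·(0.694658 + 1.53223·0.882948) = 150 → T_P = 73.2587 ≈ 73.26 N.
Then T_Q = 1.53223 × 73.2587 = 112.2 N.

T_P = 73.26 N, T_Q = 112.2 N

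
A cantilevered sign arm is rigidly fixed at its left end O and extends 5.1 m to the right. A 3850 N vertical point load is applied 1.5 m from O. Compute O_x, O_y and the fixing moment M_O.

ΣF_x = 0: O_x = 0.
ΣF_y = 0: O_y − 3850 = 0 → O_y = 3850 N.
ΣM about O: M_O − 3850·1.5 = 0 → M_O = 5775 N·m.

O_x = 0, O_y = 3850 N, M_O = 5775 N·m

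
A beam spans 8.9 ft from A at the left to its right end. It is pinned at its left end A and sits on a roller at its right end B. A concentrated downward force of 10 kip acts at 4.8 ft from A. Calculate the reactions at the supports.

Taking moments about A: B_y·8.9 − 10·4.8 = 0 → B_y = 48/8.9 = 5.39326 ≈ 5.393 kip.
ΣF_y = 0: A_y + 5.39326 − 10 = 0 → A_y = 4.607 kip.
ΣF_x = 0: no horizontal applied forces, so A_x = 0.

A_x = 0, A_y = 4.607 kip, B_y = 5.393 kip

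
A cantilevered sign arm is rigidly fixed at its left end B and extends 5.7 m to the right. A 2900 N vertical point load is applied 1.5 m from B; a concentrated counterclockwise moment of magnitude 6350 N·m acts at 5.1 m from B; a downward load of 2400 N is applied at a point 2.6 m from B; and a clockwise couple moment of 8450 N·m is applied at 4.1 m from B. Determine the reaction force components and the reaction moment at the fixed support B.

ΣF_x = 0: B_x = 0.
ΣF_y = 0: B_y − 2900 − 2400 = 0 → B_y = 5300 N.
ΣM about B: M_B − 2900·1.5 + 6350 − 2400·2.6 − 8450 = 0 → M_B = 12690 N·m.

B_x = 0, B_y = 5300 N, M_B = 12690 N·m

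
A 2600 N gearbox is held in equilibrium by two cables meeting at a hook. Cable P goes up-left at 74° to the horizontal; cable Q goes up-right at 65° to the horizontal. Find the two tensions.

T_P = 1675 N, T_Q = 1092 N

ΣF_x = 0: −T_P·cos74° + T_Q·cos65° = 0 → T_Q = 0.652214·T_P.
ΣF_y = 0: T_P·sin74° + T_Q·sin65° = 2600.
Substitute: T_P·(0.961262 + 0.652214·0.906308) = 2600 → T_P = 1674.86 ≈ 1675 N.
Then T_Q = 0.652214 × 1674.86 = 1092 N.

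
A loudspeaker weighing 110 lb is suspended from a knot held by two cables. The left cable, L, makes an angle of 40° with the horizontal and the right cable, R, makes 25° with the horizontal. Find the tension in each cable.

ΣF_x = 0: −T_L·cos40° + T_R·cos25° = 0 → T_R = 0.845237·T_L.
ΣF_y = 0: T_L·sin40° + T_R·sin25° = 110.
Substitute: T_L·(0.642788 + 0.845237·0.422618) = 110 → T_L = 110.0 lb.
Then T_R = 0.845237 × 110 = 92.98 lb.

T_L = 110.0 lb, T_R = 92.98 lb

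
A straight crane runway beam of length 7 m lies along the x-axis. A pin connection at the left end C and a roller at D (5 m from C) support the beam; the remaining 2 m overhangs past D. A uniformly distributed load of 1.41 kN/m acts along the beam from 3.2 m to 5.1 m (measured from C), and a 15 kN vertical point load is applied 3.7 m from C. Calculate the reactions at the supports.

C_x = 0, C_y = 4.355 kN, D_y = 13.32 kN

Resultant of the distributed load: 1.41 × 1.9 = 2.679 kN at 4.15 m from C.
Taking moments about C: D_y·5 − (1.41·1.9)·4.15 − 15·3.7 = 0 → D_y = 66.61785/5 = 13.3236 ≈ 13.32 kN.
ΣF_y = 0: C_y + 13.3236 − 1.41·1.9 − 15 = 0 → C_y = 4.355 kN.
ΣF_x = 0: no horizontal applied forces, so C_x = 0.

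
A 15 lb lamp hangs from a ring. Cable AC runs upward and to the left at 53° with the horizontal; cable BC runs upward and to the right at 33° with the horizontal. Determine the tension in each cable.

ΣF_x = 0: −T_AC·cos53° + T_BC·cos33° = 0 → T_BC = 0.717582·T_AC.
ΣF_y = 0: T_AC·sin53° + T_BC·sin33° = 15.
Substitute: T_AC·(0.798636 + 0.717582·0.544639) = 15 → T_AC = 12.6108 ≈ 12.61 lb.
Then T_BC = 0.717582 × 12.6108 = 9.049 lb.

T_AC = 12.61 lb, T_BC = 9.049 lb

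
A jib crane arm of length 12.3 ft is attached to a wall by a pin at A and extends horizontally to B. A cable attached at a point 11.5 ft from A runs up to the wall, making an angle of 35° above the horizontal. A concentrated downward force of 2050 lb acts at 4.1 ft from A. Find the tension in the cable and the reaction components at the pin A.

T = 1274 lb, A_x = 1044 lb, A_y = 1319 lb

ΣM about A: T·sin35°·11.5 − 2050·4.1 = 0 → T = 8405/(11.5·0.573576) = 1274.23 ≈ 1274 lb.
ΣF_x = 0: A_x − T·cos35° = 0 → A_x = 1274.23 × 0.819152 = 1044 lb.
ΣF_y = 0: A_y + T·sin35° − 2050 = 0 → A_y = 2050 − 1274.23 × 0.573576 = 1319 lb.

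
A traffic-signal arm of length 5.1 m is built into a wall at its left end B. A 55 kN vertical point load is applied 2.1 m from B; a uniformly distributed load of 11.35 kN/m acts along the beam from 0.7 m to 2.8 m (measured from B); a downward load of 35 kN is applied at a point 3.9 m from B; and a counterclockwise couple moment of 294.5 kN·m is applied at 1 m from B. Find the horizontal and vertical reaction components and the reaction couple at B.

Resultant of the distributed load: 11.35 × 2.1 = 23.835 kN at 1.75 m from B.
ΣF_x = 0: B_x = 0.
ΣF_y = 0: B_y − 55 − 11.35·2.1 − 35 = 0 → B_y = 113.8 kN.
ΣM about B: M_B − 55·2.1 − (11.35·2.1)·1.75 − 35·3.9 + 294.5 = 0 → M_B = -0.7888 kN·m.

B_x = 0, B_y = 113.8 kN, M_B = -0.7888 kN·m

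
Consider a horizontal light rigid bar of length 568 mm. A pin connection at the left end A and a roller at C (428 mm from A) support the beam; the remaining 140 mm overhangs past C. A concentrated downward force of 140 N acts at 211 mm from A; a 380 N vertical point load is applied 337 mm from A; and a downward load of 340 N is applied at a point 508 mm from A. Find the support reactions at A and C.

A_x = 0, A_y = 88.22 N, C_y = 771.8 N

Moments about A: C_y·428 − 140·211 − 380·337 − 340·508 = 0 → C_y = 330320/428 = 771.776 ≈ 771.8 N.
ΣF_y = 0: A_y + 771.776 − 140 − 380 − 340 = 0 → A_y = 88.22 N.
ΣF_x = 0: no horizontal applied forces, so A_x = 0.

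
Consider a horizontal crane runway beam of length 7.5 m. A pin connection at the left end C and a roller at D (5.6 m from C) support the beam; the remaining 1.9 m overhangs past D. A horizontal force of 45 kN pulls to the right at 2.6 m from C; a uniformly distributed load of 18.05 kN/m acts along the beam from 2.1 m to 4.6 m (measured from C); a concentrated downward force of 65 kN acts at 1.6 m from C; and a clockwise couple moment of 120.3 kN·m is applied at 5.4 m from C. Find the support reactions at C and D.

Resultant of the distributed load: 18.05 × 2.5 = 45.125 kN at 3.35 m from C.
Taking moments about C: D_y·5.6 − (18.05·2.5)·3.35 − 65·1.6 − 120.3 = 0 → D_y = 375.46875/5.6 = 67.048 ≈ 67.05 kN.
ΣF_y = 0: C_y + 67.048 − 18.05·2.5 − 65 = 0 → C_y = 43.08 kN.
ΣF_x = 0: C_x + 45 = 0 → C_x = -45.00 kN.

C_x = -45.00 kN, C_y = 43.08 kN, D_y = 67.05 kN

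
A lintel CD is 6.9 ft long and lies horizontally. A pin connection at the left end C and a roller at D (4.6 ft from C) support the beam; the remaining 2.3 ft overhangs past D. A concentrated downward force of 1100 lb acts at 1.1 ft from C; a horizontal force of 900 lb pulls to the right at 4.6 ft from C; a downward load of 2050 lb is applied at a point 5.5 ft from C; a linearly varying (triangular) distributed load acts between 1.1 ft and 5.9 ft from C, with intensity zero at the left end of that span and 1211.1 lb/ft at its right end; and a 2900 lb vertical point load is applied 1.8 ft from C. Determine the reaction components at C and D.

C_x = -900.0 lb, C_y = 2391 lb, D_y = 6566 lb

Resultant of the triangular load: ½ × 1211.1 × 4.8 = 2906.64 lb, acting at 4.3 ft from C (one-third of the span from the peak).
Moments about C: D_y·4.6 − 1100·1.1 − 2050·5.5 − (½·1211.1·4.8)·4.3 − 2900·1.8 = 0 → D_y = 30203.552/4.6 = 6565.99 ≈ 6566 lb.
ΣF_y = 0: C_y + 6565.99 − 1100 − 2050 − ½·1211.1·4.8 − 2900 = 0 → C_y = 2391 lb.
ΣF_x = 0: C_x + 900 = 0 → C_x = -900.0 lb.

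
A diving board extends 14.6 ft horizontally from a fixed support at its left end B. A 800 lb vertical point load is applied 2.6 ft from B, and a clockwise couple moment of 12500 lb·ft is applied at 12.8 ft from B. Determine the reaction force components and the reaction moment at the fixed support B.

ΣF_x = 0: B_x = 0.
ΣF_y = 0: B_y − 800 = 0 → B_y = 800.0 lb.
ΣM about B: M_B − 800·2.6 − 12500 = 0 → M_B = 14580 lb·ft.

B_x = 0, B_y = 800.0 lb, M_B = 14580 lb·ft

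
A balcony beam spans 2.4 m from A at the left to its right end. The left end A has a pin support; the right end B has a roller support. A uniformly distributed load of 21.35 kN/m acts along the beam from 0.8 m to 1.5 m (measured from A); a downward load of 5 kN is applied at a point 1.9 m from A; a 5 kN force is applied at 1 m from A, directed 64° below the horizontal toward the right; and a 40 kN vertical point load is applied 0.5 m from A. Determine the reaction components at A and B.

Resultant of the distributed load: 21.35 × 0.7 = 14.945 kN at 1.15 m from A.
Taking moments about A: B_y·2.4 − (21.35·0.7)·1.15 − 5·1.9 − 5·sin64°·1 − 40·0.5 = 0 → B_y = 51.1807/2.4 = 21.3253 ≈ 21.33 kN.
ΣF_y = 0: A_y + 21.3253 − 21.35·0.7 − 5 − 5·sin64° − 40 = 0 → A_y = 43.11 kN.
ΣF_x = 0: A_x + 5·cos64° = 0 → A_x = -2.192 kN.

A_x = -2.192 kN, A_y = 43.11 kN, B_y = 21.33 kN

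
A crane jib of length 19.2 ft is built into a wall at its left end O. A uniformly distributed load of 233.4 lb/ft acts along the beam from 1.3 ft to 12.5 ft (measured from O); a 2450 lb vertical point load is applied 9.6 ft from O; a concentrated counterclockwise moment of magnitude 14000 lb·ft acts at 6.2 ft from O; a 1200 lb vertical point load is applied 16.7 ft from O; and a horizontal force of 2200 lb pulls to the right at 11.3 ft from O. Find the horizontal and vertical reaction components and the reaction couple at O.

O_x = -2200 lb, O_y = 6264 lb, M_O = 47600 lb·ft

Resultant of the distributed load: 233.4 × 11.2 = 2614.08 lb at 6.9 ft from O.
ΣF_x = 0: O_x + 2200 = 0 → O_x = -2200 lb.
ΣF_y = 0: O_y − 233.4·11.2 − 2450 − 1200 = 0 → O_y = 6264 lb.
ΣM about O: M_O − (233.4·11.2)·6.9 − 2450·9.6 + 14000 − 1200·16.7 = 0 → M_O = 47600 lb·ft.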